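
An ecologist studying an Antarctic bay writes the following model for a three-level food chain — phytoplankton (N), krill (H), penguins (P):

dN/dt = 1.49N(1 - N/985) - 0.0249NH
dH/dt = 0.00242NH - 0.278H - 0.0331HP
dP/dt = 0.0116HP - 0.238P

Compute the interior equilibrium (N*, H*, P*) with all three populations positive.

From dP/dt = 0: 0.0116H* = 0.238, so H* = 20.5.
From dN/dt = 0: 1.49(1 - N*/985) = 0.0249·20.5, giving N* = 985·(1 - 0.343) = 647.
From dH/dt = 0: 0.00242·647 - 0.278 = 0.0331P*, so P* = 1.29/0.0331 = 38.9.

N* ≈ 647, H* ≈ 20.5, P* ≈ 38.9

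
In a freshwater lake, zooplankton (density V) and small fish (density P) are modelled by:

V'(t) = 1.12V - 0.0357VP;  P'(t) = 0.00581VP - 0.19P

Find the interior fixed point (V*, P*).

V* ≈ 32.7, P* ≈ 31.4

Set dP/dt = 0 with P > 0: 0.00581V - 0.19 = 0, so V* = 0.19/0.00581 = 32.7.
Set dV/dt = 0 with V > 0: 1.12 - 0.0357P = 0, so P* = 1.12/0.0357 = 31.4.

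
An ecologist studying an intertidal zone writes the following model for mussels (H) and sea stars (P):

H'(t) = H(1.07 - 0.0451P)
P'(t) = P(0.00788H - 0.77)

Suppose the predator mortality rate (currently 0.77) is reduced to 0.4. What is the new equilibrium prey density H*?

H* ≈ 50.8

At the interior fixed point, setting dP/dt = 0 with P > 0 fixes H* = (predator death rate)/(HP coefficient) — independent of the other coefficients.
With the change, H* = 0.4/0.00788 = 50.8; it falls from 97.7.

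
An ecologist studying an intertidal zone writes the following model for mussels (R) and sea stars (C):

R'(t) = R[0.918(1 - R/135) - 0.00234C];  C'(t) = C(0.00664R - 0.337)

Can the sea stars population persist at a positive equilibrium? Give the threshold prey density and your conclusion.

Threshold R = 50.8; K > 50.8, so yes, the predator persists.

The predator equation gives dC/dt > 0 only when R > 0.337/0.00664 = 50.8.
Without the predator, R → K = 135. Since 135 > 50.8, the predator can invade and persist.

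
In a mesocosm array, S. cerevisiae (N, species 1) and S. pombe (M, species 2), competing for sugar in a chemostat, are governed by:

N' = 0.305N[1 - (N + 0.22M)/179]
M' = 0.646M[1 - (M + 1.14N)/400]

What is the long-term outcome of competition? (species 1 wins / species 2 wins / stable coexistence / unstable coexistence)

stable coexistence

Compare the nullcline intercepts: K1/α12 = 179/0.22 = 814 > K2 = 400; K2/α21 = 400/1.14 = 351 > K1 = 179.
Since both inequalities hold, each species can invade when rare, so the interior equilibrium is stable.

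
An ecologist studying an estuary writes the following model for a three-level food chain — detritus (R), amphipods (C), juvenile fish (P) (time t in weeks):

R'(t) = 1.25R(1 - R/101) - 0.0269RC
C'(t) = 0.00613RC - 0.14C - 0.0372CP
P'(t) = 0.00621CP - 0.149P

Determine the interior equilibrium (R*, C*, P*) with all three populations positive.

From dP/dt = 0: 0.00621C* = 0.149, so C* = 24.
From dR/dt = 0: 1.25(1 - R*/101) = 0.0269·24, giving R* = 101·(1 - 0.516) = 48.8.
From dC/dt = 0: 0.00613·48.8 - 0.14 = 0.0372P*, so P* = 0.159/0.0372 = 4.29.

R* ≈ 48.8, C* ≈ 24, P* ≈ 4.29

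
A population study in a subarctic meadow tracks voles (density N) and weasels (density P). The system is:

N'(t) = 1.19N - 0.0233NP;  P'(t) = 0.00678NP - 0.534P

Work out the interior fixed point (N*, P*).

Set dP/dt = 0 with P > 0: 0.00678N - 0.534 = 0, so N* = 0.534/0.00678 = 78.8.
Set dN/dt = 0 with N > 0: 1.19 - 0.0233P = 0, so P* = 1.19/0.0233 = 51.1.

N* ≈ 78.8, P* ≈ 51.1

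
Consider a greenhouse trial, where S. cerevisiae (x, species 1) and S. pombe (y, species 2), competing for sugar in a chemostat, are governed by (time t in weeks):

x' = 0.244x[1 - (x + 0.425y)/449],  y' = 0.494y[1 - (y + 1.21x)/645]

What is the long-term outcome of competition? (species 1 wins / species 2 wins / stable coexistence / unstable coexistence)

stable coexistence

Compare the nullcline intercepts: K1/α12 = 449/0.425 = 1060 > K2 = 645; K2/α21 = 645/1.21 = 533 > K1 = 449.
Since both inequalities hold, each species can invade when rare, so the interior equilibrium is stable.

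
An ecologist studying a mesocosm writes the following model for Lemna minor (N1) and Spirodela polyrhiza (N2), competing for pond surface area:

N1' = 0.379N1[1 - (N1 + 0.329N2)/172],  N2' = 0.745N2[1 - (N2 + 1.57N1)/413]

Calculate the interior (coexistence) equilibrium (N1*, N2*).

N1* ≈ 74.7, N2* ≈ 296

Setting both brackets to zero gives the nullclines N1 + 0.329N2 = 172 and 1.57N1 + N2 = 413.
Substituting N2 = 413 - 1.57N1 into the first: N1(1 - 0.329·1.57) = 172 - 0.329·413.
So N1* = 36.1/0.483 = 74.7, and then N2* = 413 - 1.57·74.7 = 296.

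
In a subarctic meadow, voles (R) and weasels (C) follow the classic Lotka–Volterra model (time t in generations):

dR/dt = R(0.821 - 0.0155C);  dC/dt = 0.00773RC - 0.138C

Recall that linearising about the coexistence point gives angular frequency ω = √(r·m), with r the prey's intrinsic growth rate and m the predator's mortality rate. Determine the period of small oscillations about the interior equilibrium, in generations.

T ≈ 18.7 generations

Here r = 0.821 and m = 0.138, so r·m = 0.113.
ω = √0.113 = 0.337 per generation, hence T = 2π/ω ≈ 18.7 generations.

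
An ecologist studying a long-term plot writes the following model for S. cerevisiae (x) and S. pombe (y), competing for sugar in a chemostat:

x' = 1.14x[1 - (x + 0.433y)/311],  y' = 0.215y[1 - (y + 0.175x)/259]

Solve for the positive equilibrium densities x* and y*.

x* ≈ 215, y* ≈ 221

Setting both brackets to zero gives the nullclines x + 0.433y = 311 and 0.175x + y = 259.
Substituting y = 259 - 0.175x into the first: x(1 - 0.433·0.175) = 311 - 0.433·259.
So x* = 199/0.924 = 215, and then y* = 259 - 0.175·215 = 221.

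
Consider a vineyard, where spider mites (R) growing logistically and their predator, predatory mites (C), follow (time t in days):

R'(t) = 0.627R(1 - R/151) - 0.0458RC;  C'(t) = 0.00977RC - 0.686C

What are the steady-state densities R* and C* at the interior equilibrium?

From dC/dt = 0 with C > 0: 0.00977R* = 0.686, so R* = 70.2.
Substitute into dR/dt = 0: 0.627(1 - 70.2/151) = 0.0458C*.
The bracket is 0.535, giving C* = 0.335/0.0458 = 7.32.

R* ≈ 70.2, C* ≈ 7.32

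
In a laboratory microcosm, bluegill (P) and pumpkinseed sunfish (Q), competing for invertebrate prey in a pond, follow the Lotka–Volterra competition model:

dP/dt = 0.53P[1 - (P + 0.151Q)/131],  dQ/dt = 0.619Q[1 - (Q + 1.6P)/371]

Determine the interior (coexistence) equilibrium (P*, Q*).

P* ≈ 98.9, Q* ≈ 213

Setting both brackets to zero gives the nullclines P + 0.151Q = 131 and 1.6P + Q = 371.
Substituting Q = 371 - 1.6P into the first: P(1 - 0.151·1.6) = 131 - 0.151·371.
So P* = 75/0.758 = 98.9, and then Q* = 371 - 1.6·98.9 = 213.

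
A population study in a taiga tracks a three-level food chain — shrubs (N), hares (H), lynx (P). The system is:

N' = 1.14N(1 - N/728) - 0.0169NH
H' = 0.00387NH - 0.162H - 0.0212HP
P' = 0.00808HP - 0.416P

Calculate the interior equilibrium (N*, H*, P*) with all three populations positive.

From dP/dt = 0: 0.00808H* = 0.416, so H* = 51.5.
From dN/dt = 0: 1.14(1 - N*/728) = 0.0169·51.5, giving N* = 728·(1 - 0.763) = 172.
From dH/dt = 0: 0.00387·172 - 0.162 = 0.0212P*, so P* = 0.505/0.0212 = 23.8.

N* ≈ 172, H* ≈ 51.5, P* ≈ 23.8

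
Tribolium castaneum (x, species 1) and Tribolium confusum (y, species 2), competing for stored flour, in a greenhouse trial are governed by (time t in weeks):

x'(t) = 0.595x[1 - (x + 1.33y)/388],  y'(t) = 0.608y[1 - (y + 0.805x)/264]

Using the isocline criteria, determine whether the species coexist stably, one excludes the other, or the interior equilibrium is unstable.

species 1 excludes species 2

Compare the nullcline intercepts: K1/α12 = 388/1.33 = 292 > K2 = 264; K2/α21 = 264/0.805 = 328 < K1 = 388.
Since the inequalities point opposite ways, species 1 can invade but species 2 cannot.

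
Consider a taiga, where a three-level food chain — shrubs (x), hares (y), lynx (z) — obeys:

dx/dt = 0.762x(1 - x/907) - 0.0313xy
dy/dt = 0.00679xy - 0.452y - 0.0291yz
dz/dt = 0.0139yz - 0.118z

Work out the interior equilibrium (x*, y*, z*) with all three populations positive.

From dz/dt = 0: 0.0139y* = 0.118, so y* = 8.49.
From dx/dt = 0: 0.762(1 - x*/907) = 0.0313·8.49, giving x* = 907·(1 - 0.349) = 591.
From dy/dt = 0: 0.00679·591 - 0.452 = 0.0291z*, so z* = 3.56/0.0291 = 122.

x* ≈ 591, y* ≈ 8.49, z* ≈ 122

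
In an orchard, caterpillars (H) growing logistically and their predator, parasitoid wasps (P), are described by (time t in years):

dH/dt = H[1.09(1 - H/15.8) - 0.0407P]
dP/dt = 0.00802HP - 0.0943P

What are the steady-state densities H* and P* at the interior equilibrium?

H* ≈ 11.8, P* ≈ 6.85

From dP/dt = 0 with P > 0: 0.00802H* = 0.0943, so H* = 11.8.
Substitute into dH/dt = 0: 1.09(1 - 11.8/15.8) = 0.0407P*.
The bracket is 0.256, giving P* = 0.279/0.0407 = 6.85.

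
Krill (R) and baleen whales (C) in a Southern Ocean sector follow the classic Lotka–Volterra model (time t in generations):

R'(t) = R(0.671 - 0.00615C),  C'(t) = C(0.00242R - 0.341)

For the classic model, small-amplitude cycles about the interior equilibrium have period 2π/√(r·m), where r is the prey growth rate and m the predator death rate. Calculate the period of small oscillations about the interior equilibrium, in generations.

T ≈ 13.1 generations

Here r = 0.671 and m = 0.341, so r·m = 0.229.
ω = √0.229 = 0.478 per generation, hence T = 2π/ω ≈ 13.1 generations.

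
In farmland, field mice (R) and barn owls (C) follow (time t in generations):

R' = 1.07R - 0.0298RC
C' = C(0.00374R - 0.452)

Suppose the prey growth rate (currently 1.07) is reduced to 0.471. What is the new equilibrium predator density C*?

C* ≈ 15.8

At the interior fixed point, setting dR/dt = 0 with R > 0 fixes C* = (prey growth rate)/(RC coefficient) — independent of the other coefficients.
With the change, C* = 0.471/0.0298 = 15.8; it falls from 35.9.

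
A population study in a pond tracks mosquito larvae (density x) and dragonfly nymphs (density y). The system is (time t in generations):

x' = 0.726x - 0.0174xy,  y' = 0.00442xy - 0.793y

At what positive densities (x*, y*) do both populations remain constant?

Set dy/dt = 0 with y > 0: 0.00442x - 0.793 = 0, so x* = 0.793/0.00442 = 179.
Set dx/dt = 0 with x > 0: 0.726 - 0.0174y = 0, so y* = 0.726/0.0174 = 41.7.

x* ≈ 179, y* ≈ 41.7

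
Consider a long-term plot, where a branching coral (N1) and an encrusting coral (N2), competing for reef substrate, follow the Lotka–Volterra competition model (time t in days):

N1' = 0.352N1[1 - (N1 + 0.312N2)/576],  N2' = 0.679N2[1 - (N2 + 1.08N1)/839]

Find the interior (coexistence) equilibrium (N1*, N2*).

Setting both brackets to zero gives the nullclines N1 + 0.312N2 = 576 and 1.08N1 + N2 = 839.
Substituting N2 = 839 - 1.08N1 into the first: N1(1 - 0.312·1.08) = 576 - 0.312·839.
So N1* = 314/0.663 = 474, and then N2* = 839 - 1.08·474 = 327.

N1* ≈ 474, N2* ≈ 327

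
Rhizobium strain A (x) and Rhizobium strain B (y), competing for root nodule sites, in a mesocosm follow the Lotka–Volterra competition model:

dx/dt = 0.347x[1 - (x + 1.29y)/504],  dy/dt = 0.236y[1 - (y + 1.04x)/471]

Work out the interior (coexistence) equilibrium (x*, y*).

Setting both brackets to zero gives the nullclines x + 1.29y = 504 and 1.04x + y = 471.
Substituting y = 471 - 1.04x into the first: x(1 - 1.29·1.04) = 504 - 1.29·471.
So x* = -104/-0.342 = 303, and then y* = 471 - 1.04·303 = 156.

x* ≈ 303, y* ≈ 156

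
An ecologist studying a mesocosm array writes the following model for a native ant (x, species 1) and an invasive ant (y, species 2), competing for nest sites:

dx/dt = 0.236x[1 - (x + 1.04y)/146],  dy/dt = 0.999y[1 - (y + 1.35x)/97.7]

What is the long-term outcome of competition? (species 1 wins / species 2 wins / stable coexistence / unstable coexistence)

species 1 excludes species 2

Compare the nullcline intercepts: K1/α12 = 146/1.04 = 140 > K2 = 97.7; K2/α21 = 97.7/1.35 = 72.4 < K1 = 146.
Since the inequalities point opposite ways, species 1 can invade but species 2 cannot.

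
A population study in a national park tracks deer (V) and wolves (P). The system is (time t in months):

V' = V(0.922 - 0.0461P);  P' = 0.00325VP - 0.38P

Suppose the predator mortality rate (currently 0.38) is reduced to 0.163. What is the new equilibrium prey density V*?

V* ≈ 50.2

At the interior fixed point, setting dP/dt = 0 with P > 0 fixes V* = (predator death rate)/(VP coefficient) — independent of the other coefficients.
With the change, V* = 0.163/0.00325 = 50.2; it falls from 117.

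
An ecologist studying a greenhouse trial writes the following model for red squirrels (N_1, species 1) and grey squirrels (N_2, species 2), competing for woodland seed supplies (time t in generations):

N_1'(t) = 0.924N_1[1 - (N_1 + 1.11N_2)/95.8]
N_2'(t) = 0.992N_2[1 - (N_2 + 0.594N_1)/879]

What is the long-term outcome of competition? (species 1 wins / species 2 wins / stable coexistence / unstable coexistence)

species 2 excludes species 1

Compare the nullcline intercepts: K1/α12 = 95.8/1.11 = 86.3 < K2 = 879; K2/α21 = 879/0.594 = 1480 > K1 = 95.8.
Since the inequalities point opposite ways, species 2 can invade but species 1 cannot.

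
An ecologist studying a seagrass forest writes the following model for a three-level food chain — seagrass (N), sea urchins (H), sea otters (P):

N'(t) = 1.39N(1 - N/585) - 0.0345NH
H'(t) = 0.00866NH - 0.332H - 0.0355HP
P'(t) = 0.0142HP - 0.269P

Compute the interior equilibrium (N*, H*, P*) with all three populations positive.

From dP/dt = 0: 0.0142H* = 0.269, so H* = 18.9.
From dN/dt = 0: 1.39(1 - N*/585) = 0.0345·18.9, giving N* = 585·(1 - 0.47) = 310.
From dH/dt = 0: 0.00866·310 - 0.332 = 0.0355P*, so P* = 2.35/0.0355 = 66.3.

N* ≈ 310, H* ≈ 18.9, P* ≈ 66.3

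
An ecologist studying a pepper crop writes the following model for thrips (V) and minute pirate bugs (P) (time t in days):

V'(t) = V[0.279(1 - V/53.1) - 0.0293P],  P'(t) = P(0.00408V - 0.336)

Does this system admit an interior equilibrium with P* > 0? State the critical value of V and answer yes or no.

Threshold V = 82.4; K < 82.4, so no, the predator goes extinct.

The predator equation gives dP/dt > 0 only when V > 0.336/0.00408 = 82.4.
Without the predator, V → K = 53.1. Since 53.1 < 82.4, the predator cannot invade.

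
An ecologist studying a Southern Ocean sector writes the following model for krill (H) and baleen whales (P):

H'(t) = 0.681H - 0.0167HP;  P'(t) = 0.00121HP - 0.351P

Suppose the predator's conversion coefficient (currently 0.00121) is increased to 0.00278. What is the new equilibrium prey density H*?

H* ≈ 126

At the interior fixed point, setting dP/dt = 0 with P > 0 fixes H* = (predator death rate)/(HP coefficient) — independent of the other coefficients.
With the change, H* = 0.351/0.00278 = 126; it falls from 290.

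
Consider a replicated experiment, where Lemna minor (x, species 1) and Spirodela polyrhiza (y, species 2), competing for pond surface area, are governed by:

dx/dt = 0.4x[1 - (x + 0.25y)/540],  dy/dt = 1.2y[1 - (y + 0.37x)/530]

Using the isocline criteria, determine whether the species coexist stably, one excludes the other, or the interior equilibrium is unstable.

Compare the nullcline intercepts: K1/α12 = 540/0.25 = 2160 > K2 = 530; K2/α21 = 530/0.37 = 1430 > K1 = 540.
Since both inequalities hold, each species can invade when rare, so the interior equilibrium is stable.

stable coexistence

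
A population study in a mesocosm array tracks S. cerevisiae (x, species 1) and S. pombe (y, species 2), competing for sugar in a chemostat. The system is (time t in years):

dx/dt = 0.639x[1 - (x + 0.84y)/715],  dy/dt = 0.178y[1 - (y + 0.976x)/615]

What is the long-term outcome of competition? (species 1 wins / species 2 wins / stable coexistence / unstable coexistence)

Compare the nullcline intercepts: K1/α12 = 715/0.84 = 851 > K2 = 615; K2/α21 = 615/0.976 = 630 < K1 = 715.
Since the inequalities point opposite ways, species 1 can invade but species 2 cannot.

species 1 excludes species 2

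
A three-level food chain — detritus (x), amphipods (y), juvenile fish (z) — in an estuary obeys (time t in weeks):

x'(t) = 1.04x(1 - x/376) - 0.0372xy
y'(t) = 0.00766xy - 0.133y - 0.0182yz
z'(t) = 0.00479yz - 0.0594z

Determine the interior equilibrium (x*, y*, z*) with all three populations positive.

From dz/dt = 0: 0.00479y* = 0.0594, so y* = 12.4.
From dx/dt = 0: 1.04(1 - x*/376) = 0.0372·12.4, giving x* = 376·(1 - 0.444) = 209.
From dy/dt = 0: 0.00766·209 - 0.133 = 0.0182z*, so z* = 1.47/0.0182 = 80.7.

x* ≈ 209, y* ≈ 12.4, z* ≈ 80.7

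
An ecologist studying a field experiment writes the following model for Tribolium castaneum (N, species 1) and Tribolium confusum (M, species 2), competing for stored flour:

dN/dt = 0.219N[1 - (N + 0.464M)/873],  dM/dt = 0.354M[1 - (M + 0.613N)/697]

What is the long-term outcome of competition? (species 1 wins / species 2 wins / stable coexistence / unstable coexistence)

Compare the nullcline intercepts: K1/α12 = 873/0.464 = 1880 > K2 = 697; K2/α21 = 697/0.613 = 1140 > K1 = 873.
Since both inequalities hold, each species can invade when rare, so the interior equilibrium is stable.

stable coexistence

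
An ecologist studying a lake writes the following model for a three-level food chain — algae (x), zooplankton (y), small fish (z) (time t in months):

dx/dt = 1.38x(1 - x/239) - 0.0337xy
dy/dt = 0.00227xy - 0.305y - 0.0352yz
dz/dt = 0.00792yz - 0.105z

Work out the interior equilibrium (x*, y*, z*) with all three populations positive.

From dz/dt = 0: 0.00792y* = 0.105, so y* = 13.3.
From dx/dt = 0: 1.38(1 - x*/239) = 0.0337·13.3, giving x* = 239·(1 - 0.324) = 162.
From dy/dt = 0: 0.00227·162 - 0.305 = 0.0352z*, so z* = 0.0619/0.0352 = 1.76.

x* ≈ 162, y* ≈ 13.3, z* ≈ 1.76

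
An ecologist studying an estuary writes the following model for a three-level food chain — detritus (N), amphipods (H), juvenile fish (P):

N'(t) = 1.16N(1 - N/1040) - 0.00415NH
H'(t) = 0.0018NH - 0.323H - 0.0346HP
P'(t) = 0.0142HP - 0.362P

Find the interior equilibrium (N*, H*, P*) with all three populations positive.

N* ≈ 945, H* ≈ 25.5, P* ≈ 39.8

From dP/dt = 0: 0.0142H* = 0.362, so H* = 25.5.
From dN/dt = 0: 1.16(1 - N*/1040) = 0.00415·25.5, giving N* = 1040·(1 - 0.0912) = 945.
From dH/dt = 0: 0.0018·945 - 0.323 = 0.0346P*, so P* = 1.38/0.0346 = 39.8.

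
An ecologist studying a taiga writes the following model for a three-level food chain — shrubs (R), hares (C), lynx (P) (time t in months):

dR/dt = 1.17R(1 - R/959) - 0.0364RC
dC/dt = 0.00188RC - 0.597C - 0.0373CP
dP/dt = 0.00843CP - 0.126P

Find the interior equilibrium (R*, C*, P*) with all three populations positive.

From dP/dt = 0: 0.00843C* = 0.126, so C* = 14.9.
From dR/dt = 0: 1.17(1 - R*/959) = 0.0364·14.9, giving R* = 959·(1 - 0.465) = 513.
From dC/dt = 0: 0.00188·513 - 0.597 = 0.0373P*, so P* = 0.368/0.0373 = 9.85.

R* ≈ 513, C* ≈ 14.9, P* ≈ 9.85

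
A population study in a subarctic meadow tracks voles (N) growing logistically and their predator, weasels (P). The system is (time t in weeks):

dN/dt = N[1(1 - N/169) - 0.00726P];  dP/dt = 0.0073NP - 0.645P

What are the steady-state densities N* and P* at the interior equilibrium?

N* ≈ 88.4, P* ≈ 65.7

From dP/dt = 0 with P > 0: 0.0073N* = 0.645, so N* = 88.4.
Substitute into dN/dt = 0: 1(1 - 88.4/169) = 0.00726P*.
The bracket is 0.477, giving P* = 0.477/0.00726 = 65.7.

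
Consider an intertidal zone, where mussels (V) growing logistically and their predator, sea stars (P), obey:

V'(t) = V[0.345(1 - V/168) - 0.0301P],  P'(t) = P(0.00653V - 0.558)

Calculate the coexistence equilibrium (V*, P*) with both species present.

V* ≈ 85.5, P* ≈ 5.63

From dP/dt = 0 with P > 0: 0.00653V* = 0.558, so V* = 85.5.
Substitute into dV/dt = 0: 0.345(1 - 85.5/168) = 0.0301P*.
The bracket is 0.491, giving P* = 0.17/0.0301 = 5.63.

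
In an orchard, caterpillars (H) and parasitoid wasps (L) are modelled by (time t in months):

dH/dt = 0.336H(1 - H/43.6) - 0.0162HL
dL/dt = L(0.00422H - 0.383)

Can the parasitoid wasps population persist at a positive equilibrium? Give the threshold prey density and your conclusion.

Threshold H = 90.8; K < 90.8, so no, the predator goes extinct.

The predator equation gives dL/dt > 0 only when H > 0.383/0.00422 = 90.8.
Without the predator, H → K = 43.6. Since 43.6 < 90.8, the predator cannot invade.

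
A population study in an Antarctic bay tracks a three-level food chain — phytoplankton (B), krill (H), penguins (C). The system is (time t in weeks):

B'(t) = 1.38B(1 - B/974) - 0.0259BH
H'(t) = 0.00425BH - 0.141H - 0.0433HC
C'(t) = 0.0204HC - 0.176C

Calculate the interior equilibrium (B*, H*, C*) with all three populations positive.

From dC/dt = 0: 0.0204H* = 0.176, so H* = 8.63.
From dB/dt = 0: 1.38(1 - B*/974) = 0.0259·8.63, giving B* = 974·(1 - 0.162) = 816.
From dH/dt = 0: 0.00425·816 - 0.141 = 0.0433C*, so C* = 3.33/0.0433 = 76.9.

B* ≈ 816, H* ≈ 8.63, C* ≈ 76.9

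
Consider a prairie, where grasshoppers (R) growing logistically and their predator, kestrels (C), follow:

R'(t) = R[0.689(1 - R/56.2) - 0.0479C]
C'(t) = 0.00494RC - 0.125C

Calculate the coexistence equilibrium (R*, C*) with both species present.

R* ≈ 25.3, C* ≈ 7.91

From dC/dt = 0 with C > 0: 0.00494R* = 0.125, so R* = 25.3.
Substitute into dR/dt = 0: 0.689(1 - 25.3/56.2) = 0.0479C*.
The bracket is 0.55, giving C* = 0.379/0.0479 = 7.91.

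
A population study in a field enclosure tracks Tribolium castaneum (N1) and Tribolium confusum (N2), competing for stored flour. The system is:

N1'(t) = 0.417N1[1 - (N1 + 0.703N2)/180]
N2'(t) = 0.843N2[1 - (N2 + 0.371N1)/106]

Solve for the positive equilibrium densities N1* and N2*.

Setting both brackets to zero gives the nullclines N1 + 0.703N2 = 180 and 0.371N1 + N2 = 106.
Substituting N2 = 106 - 0.371N1 into the first: N1(1 - 0.703·0.371) = 180 - 0.703·106.
So N1* = 105/0.739 = 143, and then N2* = 106 - 0.371·143 = 53.1.

N1* ≈ 143, N2* ≈ 53.1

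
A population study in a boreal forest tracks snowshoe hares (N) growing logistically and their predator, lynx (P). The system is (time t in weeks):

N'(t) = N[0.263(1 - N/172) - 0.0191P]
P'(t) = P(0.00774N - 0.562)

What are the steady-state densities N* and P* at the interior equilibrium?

N* ≈ 72.6, P* ≈ 7.96

From dP/dt = 0 with P > 0: 0.00774N* = 0.562, so N* = 72.6.
Substitute into dN/dt = 0: 0.263(1 - 72.6/172) = 0.0191P*.
The bracket is 0.578, giving P* = 0.152/0.0191 = 7.96.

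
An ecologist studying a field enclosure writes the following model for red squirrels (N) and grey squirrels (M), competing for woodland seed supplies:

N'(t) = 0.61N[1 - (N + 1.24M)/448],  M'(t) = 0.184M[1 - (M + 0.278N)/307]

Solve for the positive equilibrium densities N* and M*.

Setting both brackets to zero gives the nullclines N + 1.24M = 448 and 0.278N + M = 307.
Substituting M = 307 - 0.278N into the first: N(1 - 1.24·0.278) = 448 - 1.24·307.
So N* = 67.3/0.655 = 103, and then M* = 307 - 0.278·103 = 278.

N* ≈ 103, M* ≈ 278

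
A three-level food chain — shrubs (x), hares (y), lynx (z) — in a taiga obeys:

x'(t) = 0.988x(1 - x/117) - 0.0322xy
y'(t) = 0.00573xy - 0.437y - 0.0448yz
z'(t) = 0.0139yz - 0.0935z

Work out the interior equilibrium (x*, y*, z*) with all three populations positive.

x* ≈ 91.4, y* ≈ 6.73, z* ≈ 1.93

From dz/dt = 0: 0.0139y* = 0.0935, so y* = 6.73.
From dx/dt = 0: 0.988(1 - x*/117) = 0.0322·6.73, giving x* = 117·(1 - 0.219) = 91.4.
From dy/dt = 0: 0.00573·91.4 - 0.437 = 0.0448z*, so z* = 0.0864/0.0448 = 1.93.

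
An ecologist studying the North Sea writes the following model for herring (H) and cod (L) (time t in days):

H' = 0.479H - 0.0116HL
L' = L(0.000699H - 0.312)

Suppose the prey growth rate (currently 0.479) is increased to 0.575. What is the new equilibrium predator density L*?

L* ≈ 49.6

At the interior fixed point, setting dH/dt = 0 with H > 0 fixes L* = (prey growth rate)/(HL coefficient) — independent of the other coefficients.
With the change, L* = 0.575/0.0116 = 49.6; it rises from 41.3.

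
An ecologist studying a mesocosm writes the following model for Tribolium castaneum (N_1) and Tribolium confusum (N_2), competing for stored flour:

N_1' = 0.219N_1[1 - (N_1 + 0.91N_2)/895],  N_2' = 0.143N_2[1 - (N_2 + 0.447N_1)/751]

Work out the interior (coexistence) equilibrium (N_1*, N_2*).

N_1* ≈ 357, N_2* ≈ 592

Setting both brackets to zero gives the nullclines N_1 + 0.91N_2 = 895 and 0.447N_1 + N_2 = 751.
Substituting N_2 = 751 - 0.447N_1 into the first: N_1(1 - 0.91·0.447) = 895 - 0.91·751.
So N_1* = 212/0.593 = 357, and then N_2* = 751 - 0.447·357 = 592.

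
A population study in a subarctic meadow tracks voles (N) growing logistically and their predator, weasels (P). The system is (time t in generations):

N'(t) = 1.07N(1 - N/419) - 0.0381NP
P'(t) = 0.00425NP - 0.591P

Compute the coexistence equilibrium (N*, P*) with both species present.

From dP/dt = 0 with P > 0: 0.00425N* = 0.591, so N* = 139.
Substitute into dN/dt = 0: 1.07(1 - 139/419) = 0.0381P*.
The bracket is 0.668, giving P* = 0.715/0.0381 = 18.8.

N* ≈ 139, P* ≈ 18.8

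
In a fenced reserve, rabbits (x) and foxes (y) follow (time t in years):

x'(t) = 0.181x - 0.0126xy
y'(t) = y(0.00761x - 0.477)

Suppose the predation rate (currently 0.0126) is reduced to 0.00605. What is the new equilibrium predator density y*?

y* ≈ 29.9

At the interior fixed point, setting dx/dt = 0 with x > 0 fixes y* = (prey growth rate)/(xy coefficient) — independent of the other coefficients.
With the change, y* = 0.181/0.00605 = 29.9; it rises from 14.4.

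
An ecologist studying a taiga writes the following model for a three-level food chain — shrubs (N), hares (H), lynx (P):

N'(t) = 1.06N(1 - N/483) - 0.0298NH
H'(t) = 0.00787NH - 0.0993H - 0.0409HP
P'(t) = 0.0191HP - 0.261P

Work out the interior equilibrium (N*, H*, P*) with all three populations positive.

From dP/dt = 0: 0.0191H* = 0.261, so H* = 13.7.
From dN/dt = 0: 1.06(1 - N*/483) = 0.0298·13.7, giving N* = 483·(1 - 0.384) = 297.
From dH/dt = 0: 0.00787·297 - 0.0993 = 0.0409P*, so P* = 2.24/0.0409 = 54.8.

N* ≈ 297, H* ≈ 13.7, P* ≈ 54.8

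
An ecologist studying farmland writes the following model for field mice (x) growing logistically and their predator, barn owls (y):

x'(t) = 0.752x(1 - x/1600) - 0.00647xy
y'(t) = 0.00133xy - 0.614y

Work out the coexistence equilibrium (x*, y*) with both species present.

x* ≈ 462, y* ≈ 82.7

From dy/dt = 0 with y > 0: 0.00133x* = 0.614, so x* = 462.
Substitute into dx/dt = 0: 0.752(1 - 462/1600) = 0.00647y*.
The bracket is 0.711, giving y* = 0.535/0.00647 = 82.7.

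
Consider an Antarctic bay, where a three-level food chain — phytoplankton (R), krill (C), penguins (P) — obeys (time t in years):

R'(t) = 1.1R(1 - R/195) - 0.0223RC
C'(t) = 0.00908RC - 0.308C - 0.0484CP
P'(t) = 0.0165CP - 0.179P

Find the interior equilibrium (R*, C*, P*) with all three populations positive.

R* ≈ 152, C* ≈ 10.8, P* ≈ 22.2

From dP/dt = 0: 0.0165C* = 0.179, so C* = 10.8.
From dR/dt = 0: 1.1(1 - R*/195) = 0.0223·10.8, giving R* = 195·(1 - 0.22) = 152.
From dC/dt = 0: 0.00908·152 - 0.308 = 0.0484P*, so P* = 1.07/0.0484 = 22.2.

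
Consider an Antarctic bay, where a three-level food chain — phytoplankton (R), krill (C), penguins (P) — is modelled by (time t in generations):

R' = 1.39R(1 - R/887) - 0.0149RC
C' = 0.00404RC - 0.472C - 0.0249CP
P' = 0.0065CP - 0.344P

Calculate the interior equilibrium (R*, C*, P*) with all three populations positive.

From dP/dt = 0: 0.0065C* = 0.344, so C* = 52.9.
From dR/dt = 0: 1.39(1 - R*/887) = 0.0149·52.9, giving R* = 887·(1 - 0.567) = 384.
From dC/dt = 0: 0.00404·384 - 0.472 = 0.0249P*, so P* = 1.08/0.0249 = 43.3.

R* ≈ 384, C* ≈ 52.9, P* ≈ 43.3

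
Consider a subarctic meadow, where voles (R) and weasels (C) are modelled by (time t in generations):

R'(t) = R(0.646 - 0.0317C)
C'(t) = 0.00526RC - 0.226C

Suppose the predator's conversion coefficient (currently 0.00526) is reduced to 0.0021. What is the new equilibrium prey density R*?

R* ≈ 108

At the interior fixed point, setting dC/dt = 0 with C > 0 fixes R* = (predator death rate)/(RC coefficient) — independent of the other coefficients.
With the change, R* = 0.226/0.0021 = 108; it rises from 43.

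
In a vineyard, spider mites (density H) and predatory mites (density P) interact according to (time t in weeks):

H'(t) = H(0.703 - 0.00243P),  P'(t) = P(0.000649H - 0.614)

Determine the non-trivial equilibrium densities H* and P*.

Set dP/dt = 0 with P > 0: 0.000649H - 0.614 = 0, so H* = 0.614/0.000649 = 946.
Set dH/dt = 0 with H > 0: 0.703 - 0.00243P = 0, so P* = 0.703/0.00243 = 289.

H* ≈ 946, P* ≈ 289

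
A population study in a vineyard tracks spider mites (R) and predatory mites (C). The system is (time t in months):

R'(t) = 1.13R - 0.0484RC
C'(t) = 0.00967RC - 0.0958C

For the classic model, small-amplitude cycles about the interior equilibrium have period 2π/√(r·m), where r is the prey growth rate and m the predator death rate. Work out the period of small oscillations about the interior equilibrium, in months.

Here r = 1.13 and m = 0.0958, so r·m = 0.108.
ω = √0.108 = 0.329 per month, hence T = 2π/ω ≈ 19.1 months.

T ≈ 19.1 months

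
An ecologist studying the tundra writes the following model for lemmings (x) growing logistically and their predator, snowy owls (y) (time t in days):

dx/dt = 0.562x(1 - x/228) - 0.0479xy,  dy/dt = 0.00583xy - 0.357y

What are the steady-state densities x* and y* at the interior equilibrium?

x* ≈ 61.2, y* ≈ 8.58

From dy/dt = 0 with y > 0: 0.00583x* = 0.357, so x* = 61.2.
Substitute into dx/dt = 0: 0.562(1 - 61.2/228) = 0.0479y*.
The bracket is 0.731, giving y* = 0.411/0.0479 = 8.58.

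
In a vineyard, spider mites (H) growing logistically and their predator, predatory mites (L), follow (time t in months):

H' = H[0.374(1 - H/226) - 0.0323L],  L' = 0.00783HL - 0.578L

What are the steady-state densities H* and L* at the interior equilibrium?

H* ≈ 73.8, L* ≈ 7.8

From dL/dt = 0 with L > 0: 0.00783H* = 0.578, so H* = 73.8.
Substitute into dH/dt = 0: 0.374(1 - 73.8/226) = 0.0323L*.
The bracket is 0.673, giving L* = 0.252/0.0323 = 7.8.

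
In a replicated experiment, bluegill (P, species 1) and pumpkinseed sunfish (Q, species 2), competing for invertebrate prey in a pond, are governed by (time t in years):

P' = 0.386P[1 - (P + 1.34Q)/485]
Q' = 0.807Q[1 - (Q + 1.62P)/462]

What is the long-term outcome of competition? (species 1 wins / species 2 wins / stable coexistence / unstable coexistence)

unstable coexistence (outcome depends on initial conditions)

Compare the nullcline intercepts: K1/α12 = 485/1.34 = 362 < K2 = 462; K2/α21 = 462/1.62 = 285 < K1 = 485.
Since both are reversed, neither can invade when rare; the interior point is a saddle.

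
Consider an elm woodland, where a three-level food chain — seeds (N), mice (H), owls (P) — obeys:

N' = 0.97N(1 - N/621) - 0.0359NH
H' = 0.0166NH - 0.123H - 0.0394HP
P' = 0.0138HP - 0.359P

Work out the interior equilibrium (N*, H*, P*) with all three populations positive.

N* ≈ 23.1, H* ≈ 26, P* ≈ 6.61

From dP/dt = 0: 0.0138H* = 0.359, so H* = 26.
From dN/dt = 0: 0.97(1 - N*/621) = 0.0359·26, giving N* = 621·(1 - 0.963) = 23.1.
From dH/dt = 0: 0.0166·23.1 - 0.123 = 0.0394P*, so P* = 0.26/0.0394 = 6.61.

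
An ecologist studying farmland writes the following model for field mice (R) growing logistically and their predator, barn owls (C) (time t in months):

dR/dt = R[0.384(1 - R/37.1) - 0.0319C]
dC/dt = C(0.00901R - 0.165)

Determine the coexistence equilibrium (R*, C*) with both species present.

From dC/dt = 0 with C > 0: 0.00901R* = 0.165, so R* = 18.3.
Substitute into dR/dt = 0: 0.384(1 - 18.3/37.1) = 0.0319C*.
The bracket is 0.506, giving C* = 0.194/0.0319 = 6.1.

R* ≈ 18.3, C* ≈ 6.1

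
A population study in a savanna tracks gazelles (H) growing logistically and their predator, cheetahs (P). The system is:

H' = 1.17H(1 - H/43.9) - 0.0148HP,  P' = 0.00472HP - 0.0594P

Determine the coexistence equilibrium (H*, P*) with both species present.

From dP/dt = 0 with P > 0: 0.00472H* = 0.0594, so H* = 12.6.
Substitute into dH/dt = 0: 1.17(1 - 12.6/43.9) = 0.0148P*.
The bracket is 0.713, giving P* = 0.835/0.0148 = 56.4.

H* ≈ 12.6, P* ≈ 56.4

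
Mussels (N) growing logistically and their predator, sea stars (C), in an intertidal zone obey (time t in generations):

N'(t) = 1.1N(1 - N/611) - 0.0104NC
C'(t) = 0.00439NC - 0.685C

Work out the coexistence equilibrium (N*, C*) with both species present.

From dC/dt = 0 with C > 0: 0.00439N* = 0.685, so N* = 156.
Substitute into dN/dt = 0: 1.1(1 - 156/611) = 0.0104C*.
The bracket is 0.745, giving C* = 0.819/0.0104 = 78.8.

N* ≈ 156, C* ≈ 78.8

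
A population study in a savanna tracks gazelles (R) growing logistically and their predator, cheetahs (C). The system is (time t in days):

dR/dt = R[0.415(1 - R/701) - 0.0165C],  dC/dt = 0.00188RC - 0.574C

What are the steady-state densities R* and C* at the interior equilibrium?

From dC/dt = 0 with C > 0: 0.00188R* = 0.574, so R* = 305.
Substitute into dR/dt = 0: 0.415(1 - 305/701) = 0.0165C*.
The bracket is 0.564, giving C* = 0.234/0.0165 = 14.2.

R* ≈ 305, C* ≈ 14.2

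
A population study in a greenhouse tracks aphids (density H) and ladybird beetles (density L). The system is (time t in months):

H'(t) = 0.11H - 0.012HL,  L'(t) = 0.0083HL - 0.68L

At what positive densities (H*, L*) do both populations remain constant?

Set dL/dt = 0 with L > 0: 0.0083H - 0.68 = 0, so H* = 0.68/0.0083 = 81.9.
Set dH/dt = 0 with H > 0: 0.11 - 0.012L = 0, so L* = 0.11/0.012 = 9.17.

H* ≈ 81.9, L* ≈ 9.17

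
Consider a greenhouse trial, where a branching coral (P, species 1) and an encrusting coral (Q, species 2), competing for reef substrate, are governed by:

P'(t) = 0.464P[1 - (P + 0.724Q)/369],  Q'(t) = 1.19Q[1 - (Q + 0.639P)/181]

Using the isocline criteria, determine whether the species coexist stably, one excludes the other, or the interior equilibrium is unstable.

species 1 excludes species 2

Compare the nullcline intercepts: K1/α12 = 369/0.724 = 510 > K2 = 181; K2/α21 = 181/0.639 = 283 < K1 = 369.
Since the inequalities point opposite ways, species 1 can invade but species 2 cannot.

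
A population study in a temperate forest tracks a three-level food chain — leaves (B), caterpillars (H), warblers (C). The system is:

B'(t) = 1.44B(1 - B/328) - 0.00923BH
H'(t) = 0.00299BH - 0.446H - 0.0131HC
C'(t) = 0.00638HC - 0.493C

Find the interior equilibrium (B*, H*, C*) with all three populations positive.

From dC/dt = 0: 0.00638H* = 0.493, so H* = 77.3.
From dB/dt = 0: 1.44(1 - B*/328) = 0.00923·77.3, giving B* = 328·(1 - 0.495) = 166.
From dH/dt = 0: 0.00299·166 - 0.446 = 0.0131C*, so C* = 0.049/0.0131 = 3.74.

B* ≈ 166, H* ≈ 77.3, C* ≈ 3.74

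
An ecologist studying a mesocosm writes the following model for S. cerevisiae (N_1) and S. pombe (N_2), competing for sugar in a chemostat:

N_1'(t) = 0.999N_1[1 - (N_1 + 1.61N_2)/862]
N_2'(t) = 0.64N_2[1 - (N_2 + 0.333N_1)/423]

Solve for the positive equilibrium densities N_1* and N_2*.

Setting both brackets to zero gives the nullclines N_1 + 1.61N_2 = 862 and 0.333N_1 + N_2 = 423.
Substituting N_2 = 423 - 0.333N_1 into the first: N_1(1 - 1.61·0.333) = 862 - 1.61·423.
So N_1* = 181/0.464 = 390, and then N_2* = 423 - 0.333·390 = 293.

N_1* ≈ 390, N_2* ≈ 293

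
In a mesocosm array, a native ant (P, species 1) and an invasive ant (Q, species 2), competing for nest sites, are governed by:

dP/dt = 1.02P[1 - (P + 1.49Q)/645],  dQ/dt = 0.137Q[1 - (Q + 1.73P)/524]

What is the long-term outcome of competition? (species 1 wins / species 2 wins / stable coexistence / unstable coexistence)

unstable coexistence (outcome depends on initial conditions)

Compare the nullcline intercepts: K1/α12 = 645/1.49 = 433 < K2 = 524; K2/α21 = 524/1.73 = 303 < K1 = 645.
Since both are reversed, neither can invade when rare; the interior point is a saddle.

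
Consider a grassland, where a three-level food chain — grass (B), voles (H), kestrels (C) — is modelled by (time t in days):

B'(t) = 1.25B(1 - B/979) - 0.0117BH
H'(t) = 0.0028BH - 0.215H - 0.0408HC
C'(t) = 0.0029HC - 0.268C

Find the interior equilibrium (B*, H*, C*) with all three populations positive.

From dC/dt = 0: 0.0029H* = 0.268, so H* = 92.4.
From dB/dt = 0: 1.25(1 - B*/979) = 0.0117·92.4, giving B* = 979·(1 - 0.865) = 132.
From dH/dt = 0: 0.0028·132 - 0.215 = 0.0408C*, so C* = 0.155/0.0408 = 3.8.

B* ≈ 132, H* ≈ 92.4, C* ≈ 3.8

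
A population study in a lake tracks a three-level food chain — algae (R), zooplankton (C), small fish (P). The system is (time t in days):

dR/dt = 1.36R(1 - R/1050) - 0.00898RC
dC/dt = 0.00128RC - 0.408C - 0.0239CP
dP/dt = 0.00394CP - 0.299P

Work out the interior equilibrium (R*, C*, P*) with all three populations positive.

R* ≈ 524, C* ≈ 75.9, P* ≈ 11

From dP/dt = 0: 0.00394C* = 0.299, so C* = 75.9.
From dR/dt = 0: 1.36(1 - R*/1050) = 0.00898·75.9, giving R* = 1050·(1 - 0.501) = 524.
From dC/dt = 0: 0.00128·524 - 0.408 = 0.0239P*, so P* = 0.263/0.0239 = 11.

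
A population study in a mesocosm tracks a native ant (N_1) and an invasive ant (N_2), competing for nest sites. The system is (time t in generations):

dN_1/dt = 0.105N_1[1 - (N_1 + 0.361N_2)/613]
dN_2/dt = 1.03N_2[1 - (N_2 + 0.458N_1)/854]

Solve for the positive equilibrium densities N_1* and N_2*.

N_1* ≈ 365, N_2* ≈ 687

Setting both brackets to zero gives the nullclines N_1 + 0.361N_2 = 613 and 0.458N_1 + N_2 = 854.
Substituting N_2 = 854 - 0.458N_1 into the first: N_1(1 - 0.361·0.458) = 613 - 0.361·854.
So N_1* = 305/0.835 = 365, and then N_2* = 854 - 0.458·365 = 687.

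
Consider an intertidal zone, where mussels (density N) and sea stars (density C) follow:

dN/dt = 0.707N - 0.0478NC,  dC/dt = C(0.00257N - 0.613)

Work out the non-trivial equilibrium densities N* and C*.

N* ≈ 239, C* ≈ 14.8

Set dC/dt = 0 with C > 0: 0.00257N - 0.613 = 0, so N* = 0.613/0.00257 = 239.
Set dN/dt = 0 with N > 0: 0.707 - 0.0478C = 0, so C* = 0.707/0.0478 = 14.8.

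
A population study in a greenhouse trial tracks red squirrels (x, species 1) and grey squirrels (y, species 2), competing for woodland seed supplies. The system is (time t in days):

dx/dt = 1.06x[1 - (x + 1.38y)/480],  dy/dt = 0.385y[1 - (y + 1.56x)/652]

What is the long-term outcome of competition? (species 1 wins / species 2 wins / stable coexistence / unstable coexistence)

Compare the nullcline intercepts: K1/α12 = 480/1.38 = 348 < K2 = 652; K2/α21 = 652/1.56 = 418 < K1 = 480.
Since both are reversed, neither can invade when rare; the interior point is a saddle.

unstable coexistence (outcome depends on initial conditions)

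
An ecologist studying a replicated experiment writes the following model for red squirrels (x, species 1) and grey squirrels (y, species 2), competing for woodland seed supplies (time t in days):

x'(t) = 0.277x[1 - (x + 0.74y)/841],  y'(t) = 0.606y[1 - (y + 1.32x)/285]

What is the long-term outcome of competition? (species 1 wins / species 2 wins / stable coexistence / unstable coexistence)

species 1 excludes species 2

Compare the nullcline intercepts: K1/α12 = 841/0.74 = 1140 > K2 = 285; K2/α21 = 285/1.32 = 216 < K1 = 841.
Since the inequalities point opposite ways, species 1 can invade but species 2 cannot.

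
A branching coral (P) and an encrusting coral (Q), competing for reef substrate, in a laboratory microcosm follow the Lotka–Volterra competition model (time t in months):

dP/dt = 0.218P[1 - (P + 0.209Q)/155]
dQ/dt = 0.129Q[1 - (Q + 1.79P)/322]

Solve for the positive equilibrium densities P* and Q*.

P* ≈ 140, Q* ≈ 71.2

Setting both brackets to zero gives the nullclines P + 0.209Q = 155 and 1.79P + Q = 322.
Substituting Q = 322 - 1.79P into the first: P(1 - 0.209·1.79) = 155 - 0.209·322.
So P* = 87.7/0.626 = 140, and then Q* = 322 - 1.79·140 = 71.2.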